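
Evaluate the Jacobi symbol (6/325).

-1

Pull out 2: since 325 ≡ 5 (mod 8), (2/325) = -1.
Reciprocity: 3 ≡ 3 and 325 ≡ 1 (mod 4), so (3/325) = +(325/3).
Reduce top mod 3: now compute (1/3).
Reached (1/3) = 1. Collecting the sign flips along the way, the symbol is -1.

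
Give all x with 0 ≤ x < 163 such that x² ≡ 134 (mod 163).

42, 121

Since 163 ≡ 3 (mod 4), a square root of 134 is 134^((163+1)/4) = 134^41 mod 163.
Repeated squaring: 134^2≡26, 134^4≡24, 134^8≡87, 134^16≡71, 134^32≡151 (mod 163).
134^41 = 134^(32+8+1) ≡ 121 (mod 163).
Check: 121² = 14641 ≡ 134 (mod 163). The two roots are 42 and 121.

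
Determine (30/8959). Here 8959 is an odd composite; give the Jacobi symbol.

-1

Pull out 2: since 8959 ≡ 7 (mod 8), (2/8959) = +1.
Reciprocity: 15 ≡ 3 and 8959 ≡ 3 (mod 4), so (15/8959) = −(8959/15).
Reduce top mod 15: now compute (4/15).
Pull out 2^2: since 15 ≡ 7 (mod 8), (2/15) = +1, so (2/15)^2 = +1.
Reached (1/15) = 1. Collecting the sign flips along the way, the symbol is -1.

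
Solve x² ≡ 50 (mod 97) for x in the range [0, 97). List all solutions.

27, 70

97 ≡ 1 (mod 4), so we find a root by search.
Trying successive values, 27² = 729 ≡ 50 (mod 97). The other root is 97 − 27 = 70.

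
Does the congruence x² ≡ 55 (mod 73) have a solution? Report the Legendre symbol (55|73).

1

Reciprocity: 55 ≡ 3 and 73 ≡ 1 (mod 4), so (55/73) = +(73/55).
Reduce top mod 55: now compute (18/55).
Pull out 2: since 55 ≡ 7 (mod 8), (2/55) = +1.
Reciprocity: 9 ≡ 1 and 55 ≡ 3 (mod 4), so (9/55) = +(55/9).
Reduce top mod 9: now compute (1/9).
Reached (1/9) = 1. Collecting the sign flips along the way, the symbol is +1.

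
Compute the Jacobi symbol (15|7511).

1

Reciprocity: 15 ≡ 3 and 7511 ≡ 3 (mod 4), so (15/7511) = −(7511/15).
Reduce top mod 15: now compute (11/15).
Reciprocity: 11 ≡ 3 and 15 ≡ 3 (mod 4), so (11/15) = −(15/11).
Reduce top mod 11: now compute (4/11).
Pull out 2^2: since 11 ≡ 3 (mod 8), (2/11) = -1, so (2/11)^2 = +1.
Reached (1/11) = 1. Collecting the sign flips along the way, the symbol is +1.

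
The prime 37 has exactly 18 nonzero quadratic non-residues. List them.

Square k = 1,…,18 (k and 37−k give the same square):
1²=1, 2²=4, 3²=9, 4²=16, 5²=25, 6²=36, 7²≡12, 8²≡27, 9²≡7, 10²≡26, 11²≡10, 12²≡33, 13²≡21, 14²≡11, 15²≡3, 16²≡34, 17²≡30, 18²≡28 (mod 37).
The residues are {1, 3, 4, 7, 9, 10, 11, 12, 16, 21, 25, 26, 27, 28, 30, 33, 34, 36}; the non-residues are the remaining 18 nonzero classes.

2, 5, 6, 8, 13, 14, 15, 17, 18, 19, 20, 22, 23, 24, 29, 31, 32, 35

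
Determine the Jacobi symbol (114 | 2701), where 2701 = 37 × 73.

Pull out 2: since 2701 ≡ 5 (mod 8), (2/2701) = -1.
Reciprocity: 57 ≡ 1 and 2701 ≡ 1 (mod 4), so (57/2701) = +(2701/57).
Reduce top mod 57: now compute (22/57).
Pull out 2: since 57 ≡ 1 (mod 8), (2/57) = +1.
Reciprocity: 11 ≡ 3 and 57 ≡ 1 (mod 4), so (11/57) = +(57/11).
Reduce top mod 11: now compute (2/11).
Pull out 2: since 11 ≡ 3 (mod 8), (2/11) = -1.
Reached (1/11) = 1. Collecting the sign flips along the way, the symbol is +1.

1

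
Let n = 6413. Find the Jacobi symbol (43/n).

Reciprocity: 43 ≡ 3 and 6413 ≡ 1 (mod 4), so (43/6413) = +(6413/43).
Reduce top mod 43: now compute (6/43).
Pull out 2: since 43 ≡ 3 (mod 8), (2/43) = -1.
Reciprocity: 3 ≡ 3 and 43 ≡ 3 (mod 4), so (3/43) = −(43/3).
Reduce top mod 3: now compute (1/3).
Reached (1/3) = 1. Collecting the sign flips along the way, the symbol is +1.

1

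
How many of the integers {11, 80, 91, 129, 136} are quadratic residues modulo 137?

(11/137) = +1 → QR.
(80/137) = -1 → non-residue.
(91/137) = -1 → non-residue.
(129/137) = +1 → QR.
(136/137) = +1 → QR.
Total quadratic residues among the 5: 3.

3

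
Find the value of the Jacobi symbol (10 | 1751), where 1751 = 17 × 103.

1

Pull out 2: since 1751 ≡ 7 (mod 8), (2/1751) = +1.
Reciprocity: 5 ≡ 1 and 1751 ≡ 3 (mod 4), so (5/1751) = +(1751/5).
Reduce top mod 5: now compute (1/5).
Reached (1/5) = 1. Collecting the sign flips along the way, the symbol is +1.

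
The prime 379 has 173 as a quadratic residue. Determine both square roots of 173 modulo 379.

Since 379 ≡ 3 (mod 4), a square root of 173 is 173^((379+1)/4) = 173^95 mod 379.
Repeated squaring: 173^2≡367, 173^4≡144, 173^8≡270, 173^16≡132, 173^32≡369, 173^64≡100 (mod 379).
173^95 = 173^(64+16+8+4+2+1) ≡ 141 (mod 379).
Check: 141² = 19881 ≡ 173 (mod 379). The two roots are 141 and 238.

141, 238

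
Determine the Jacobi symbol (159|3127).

0

Reciprocity: 159 ≡ 3 and 3127 ≡ 3 (mod 4), so (159/3127) = −(3127/159).
Reduce top mod 159: now compute (106/159).
Pull out 2: since 159 ≡ 7 (mod 8), (2/159) = +1.
Reciprocity: 53 ≡ 1 and 159 ≡ 3 (mod 4), so (53/159) = +(159/53).
Reduce top mod 53: now compute (0/53).
Top reduces to 0: gcd > 1, so the symbol is 0.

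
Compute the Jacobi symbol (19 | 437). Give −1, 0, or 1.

Reciprocity: 19 ≡ 3 and 437 ≡ 1 (mod 4), so (19/437) = +(437/19).
Reduce top mod 19: now compute (0/19).
Top reduces to 0: gcd > 1, so the symbol is 0.

0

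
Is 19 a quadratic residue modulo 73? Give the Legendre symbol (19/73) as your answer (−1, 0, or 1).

1

Euler's criterion: (19/73) ≡ 19^36 (mod 73).
19^2 ≡ 69 (mod 73)
19^4 ≡ 16 (mod 73)
19^8 ≡ 37 (mod 73)
19^16 ≡ 55 (mod 73)
19^32 ≡ 32 (mod 73)
19^36 = 19^(32+4) ≡ 1 (mod 73).
Result is 1, so (19/73) = 1.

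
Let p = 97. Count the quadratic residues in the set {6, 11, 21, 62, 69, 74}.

(6/97) = +1 → QR.
(11/97) = +1 → QR.
(21/97) = -1 → non-residue.
(62/97) = +1 → QR.
(69/97) = -1 → non-residue.
(74/97) = -1 → non-residue.
Total quadratic residues among the 6: 3.

3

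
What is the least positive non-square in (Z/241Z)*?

7

(2/241) = +1, so 2 is a residue.
(3/241) = +1, so 3 is a residue.
(4/241) = +1, so 4 is a residue.
(5/241) = +1, so 5 is a residue.
(6/241) = +1, so 6 is a residue.
(7/241) = −1, so 7 is the smallest positive non-residue mod 241.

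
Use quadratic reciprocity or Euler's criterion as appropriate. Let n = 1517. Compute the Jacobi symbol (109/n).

1

Reciprocity: 109 ≡ 1 and 1517 ≡ 1 (mod 4), so (109/1517) = +(1517/109).
Reduce top mod 109: now compute (100/109).
Pull out 2^2: since 109 ≡ 5 (mod 8), (2/109) = -1, so (2/109)^2 = +1.
Reciprocity: 25 ≡ 1 and 109 ≡ 1 (mod 4), so (25/109) = +(109/25).
Reduce top mod 25: now compute (9/25).
Reciprocity: 9 ≡ 1 and 25 ≡ 1 (mod 4), so (9/25) = +(25/9).
Reduce top mod 9: now compute (7/9).
Reciprocity: 7 ≡ 3 and 9 ≡ 1 (mod 4), so (7/9) = +(9/7).
Reduce top mod 7: now compute (2/7).
Pull out 2: since 7 ≡ 7 (mod 8), (2/7) = +1.
Reached (1/7) = 1. Collecting the sign flips along the way, the symbol is +1.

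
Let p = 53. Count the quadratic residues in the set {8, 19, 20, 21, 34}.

(8/53) = -1 → non-residue.
(19/53) = -1 → non-residue.
(20/53) = -1 → non-residue.
(21/53) = -1 → non-residue.
(34/53) = -1 → non-residue.
Total quadratic residues among the 5: 0.

0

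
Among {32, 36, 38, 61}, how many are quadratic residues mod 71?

3

(32/71) = +1 → QR.
(36/71) = +1 → QR.
(38/71) = +1 → QR.
(61/71) = -1 → non-residue.
Total quadratic residues among the 4: 3.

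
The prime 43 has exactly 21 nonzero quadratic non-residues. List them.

2 3 5 7 8 12 18 19 20 22 26 27 28 29 30 32 33 34 37 39 42

Square k = 1,…,21 (k and 43−k give the same square):
1²=1, 2²=4, 3²=9, 4²=16, 5²=25, 6²=36, 7²≡6, 8²≡21, 9²≡38, 10²≡14, 11²≡35, 12²≡15, 13²≡40, 14²≡24, 15²≡10, 16²≡41, 17²≡31, 18²≡23, 19²≡17, 20²≡13, 21²≡11 (mod 43).
The residues are {1, 4, 6, 9, 10, 11, 13, 14, 15, 16, 17, 21, 23, 24, 25, 31, 35, 36, 38, 40, 41}; the non-residues are the remaining 21 nonzero classes.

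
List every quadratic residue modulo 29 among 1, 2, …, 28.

1, 4, 5, 6, 7, 9, 13, 16, 20, 22, 23, 24, 25, 28

Square k = 1,…,14 (k and 29−k give the same square):
1²=1, 2²=4, 3²=9, 4²=16, 5²=25, 6²≡7, 7²≡20, 8²≡6, 9²≡23, 10²≡13, 11²≡5, 12²≡28, 13²≡24, 14²≡22 (mod 29).
So the quadratic residues mod 29 are {1, 4, 5, 6, 7, 9, 13, 16, 20, 22, 23, 24, 25, 28}.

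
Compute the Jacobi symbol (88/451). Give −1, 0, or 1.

0

Pull out 2^3: since 451 ≡ 3 (mod 8), (2/451) = -1, so (2/451)^3 = -1.
Reciprocity: 11 ≡ 3 and 451 ≡ 3 (mod 4), so (11/451) = −(451/11).
Reduce top mod 11: now compute (0/11).
Top reduces to 0: gcd > 1, so the symbol is 0.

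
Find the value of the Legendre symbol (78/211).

1

Euler's criterion: (78/211) ≡ 78^105 (mod 211).
78^2 ≡ 176 (mod 211)
78^4 ≡ 170 (mod 211)
78^8 ≡ 204 (mod 211)
78^16 ≡ 49 (mod 211)
78^32 ≡ 80 (mod 211)
78^64 ≡ 70 (mod 211)
78^105 = 78^(64+32+8+1) ≡ 1 (mod 211).
Result is 1, so (78/211) = 1.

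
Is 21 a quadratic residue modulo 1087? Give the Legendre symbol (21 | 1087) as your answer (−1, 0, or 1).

Reciprocity: 21 ≡ 1 and 1087 ≡ 3 (mod 4), so (21/1087) = +(1087/21).
Reduce top mod 21: now compute (16/21).
Pull out 2^4: since 21 ≡ 5 (mod 8), (2/21) = -1, so (2/21)^4 = +1.
Reached (1/21) = 1. Collecting the sign flips along the way, the symbol is +1.

1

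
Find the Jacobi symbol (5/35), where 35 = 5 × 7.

0

Reciprocity: 5 ≡ 1 and 35 ≡ 3 (mod 4), so (5/35) = +(35/5).
Reduce top mod 5: now compute (0/5).
Top reduces to 0: gcd > 1, so the symbol is 0.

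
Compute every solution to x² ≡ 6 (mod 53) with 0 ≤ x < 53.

53 ≡ 1 (mod 4), so we find a root by search.
Trying successive values, 18² = 324 ≡ 6 (mod 53). The other root is 53 − 18 = 35.

18, 35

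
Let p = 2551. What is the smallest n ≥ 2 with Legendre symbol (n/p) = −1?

(2/2551) = +1, so 2 is a residue.
(3/2551) = −1, so 3 is the smallest positive non-residue mod 2551.

3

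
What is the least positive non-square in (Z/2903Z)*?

(2/2903) = +1, so 2 is a residue.
(3/2903) = +1, so 3 is a residue.
(4/2903) = +1, so 4 is a residue.
(5/2903) = −1, so 5 is the smallest positive non-residue mod 2903.

5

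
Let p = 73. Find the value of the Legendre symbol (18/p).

1

Euler's criterion: (18/73) ≡ 18^36 (mod 73).
18^2 ≡ 32 (mod 73)
18^4 ≡ 2 (mod 73)
18^8 ≡ 4 (mod 73)
18^16 ≡ 16 (mod 73)
18^32 ≡ 37 (mod 73)
18^36 = 18^(32+4) ≡ 1 (mod 73).
Result is 1, so (18/73) = 1.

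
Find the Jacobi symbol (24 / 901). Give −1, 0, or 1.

Pull out 2^3: since 901 ≡ 5 (mod 8), (2/901) = -1, so (2/901)^3 = -1.
Reciprocity: 3 ≡ 3 and 901 ≡ 1 (mod 4), so (3/901) = +(901/3).
Reduce top mod 3: now compute (1/3).
Reached (1/3) = 1. Collecting the sign flips along the way, the symbol is -1.

-1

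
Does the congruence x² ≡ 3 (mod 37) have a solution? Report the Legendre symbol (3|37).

Euler's criterion: (3/37) ≡ 3^18 (mod 37).
3^2 ≡ 9 (mod 37)
3^4 ≡ 7 (mod 37)
3^8 ≡ 12 (mod 37)
3^16 ≡ 33 (mod 37)
3^18 = 3^(16+2) ≡ 1 (mod 37).
Result is 1, so (3/37) = 1.

1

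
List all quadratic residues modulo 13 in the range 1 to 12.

1, 3, 4, 9, 10, 12

Square k = 1,…,6 (k and 13−k give the same square):
1²=1, 2²=4, 3²=9, 4²≡3, 5²≡12, 6²≡10 (mod 13).
So the quadratic residues mod 13 are {1, 3, 4, 9, 10, 12}.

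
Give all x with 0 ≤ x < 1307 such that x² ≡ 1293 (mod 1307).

Since 1307 ≡ 3 (mod 4), a square root of 1293 is 1293^((1307+1)/4) = 1293^327 mod 1307.
Repeated squaring: 1293^2≡196, 1293^4≡513, 1293^8≡462, 1293^16≡403, 1293^32≡341, 1293^64≡1265, 1293^128≡457, 1293^256≡1036 (mod 1307).
1293^327 = 1293^(256+64+4+2+1) ≡ 810 (mod 1307).
Check: 810² = 656100 ≡ 1293 (mod 1307). The two roots are 497 and 810.

497, 810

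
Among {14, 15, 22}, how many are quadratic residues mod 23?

0

(14/23) = -1 → non-residue.
(15/23) = -1 → non-residue.
(22/23) = -1 → non-residue.
Total quadratic residues among the 3: 0.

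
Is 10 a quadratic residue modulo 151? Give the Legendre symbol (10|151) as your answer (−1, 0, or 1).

Pull out 2: since 151 ≡ 7 (mod 8), (2/151) = +1.
Reciprocity: 5 ≡ 1 and 151 ≡ 3 (mod 4), so (5/151) = +(151/5).
Reduce top mod 5: now compute (1/5).
Reached (1/5) = 1. Collecting the sign flips along the way, the symbol is +1.

1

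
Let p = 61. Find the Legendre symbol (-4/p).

1

First reduce: -4 ≡ 57 (mod 61).
Reciprocity: 57 ≡ 1 and 61 ≡ 1 (mod 4), so (57/61) = +(61/57).
Reduce top mod 57: now compute (4/57).
Pull out 2^2: since 57 ≡ 1 (mod 8), (2/57) = +1, so (2/57)^2 = +1.
Reached (1/57) = 1. Collecting the sign flips along the way, the symbol is +1.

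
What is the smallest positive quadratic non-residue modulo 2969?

3

(2/2969) = +1, so 2 is a residue.
(3/2969) = −1, so 3 is the smallest positive non-residue mod 2969.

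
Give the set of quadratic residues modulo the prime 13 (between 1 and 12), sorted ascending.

Square k = 1,…,6 (k and 13−k give the same square):
1²=1, 2²=4, 3²=9, 4²≡3, 5²≡12, 6²≡10 (mod 13).
So the quadratic residues mod 13 are {1, 3, 4, 9, 10, 12}.

1,3,4,9,10,12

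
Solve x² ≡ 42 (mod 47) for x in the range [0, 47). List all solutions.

18, 29

Since 47 ≡ 3 (mod 4), a square root of 42 is 42^((47+1)/4) = 42^12 mod 47.
Repeated squaring: 42^2≡25, 42^4≡14, 42^8≡8 (mod 47).
42^12 = 42^(8+4) ≡ 18 (mod 47).
Check: 18² = 324 ≡ 42 (mod 47). The two roots are 18 and 29.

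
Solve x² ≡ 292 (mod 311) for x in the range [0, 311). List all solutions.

35, 276

Since 311 ≡ 3 (mod 4), a square root of 292 is 292^((311+1)/4) = 292^78 mod 311.
Repeated squaring: 292^2≡50, 292^4≡12, 292^8≡144, 292^16≡210, 292^32≡249, 292^64≡112 (mod 311).
292^78 = 292^(64+8+4+2) ≡ 35 (mod 311).
Check: 35² = 1225 ≡ 292 (mod 311). The two roots are 35 and 276.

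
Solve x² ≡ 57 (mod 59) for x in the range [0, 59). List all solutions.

23, 36

Since 59 ≡ 3 (mod 4), a square root of 57 is 57^((59+1)/4) = 57^15 mod 59.
Repeated squaring: 57^2≡4, 57^4≡16, 57^8≡20 (mod 59).
57^15 = 57^(8+4+2+1) ≡ 36 (mod 59).
Check: 36² = 1296 ≡ 57 (mod 59). The two roots are 23 and 36.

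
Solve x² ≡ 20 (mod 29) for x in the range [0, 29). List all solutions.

7, 22

29 ≡ 1 (mod 4), so we find a root by search.
Trying successive values, 7² = 49 ≡ 20 (mod 29). The other root is 29 − 7 = 22.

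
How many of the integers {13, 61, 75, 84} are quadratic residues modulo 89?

1

(13/89) = -1 → non-residue.
(61/89) = -1 → non-residue.
(75/89) = -1 → non-residue.
(84/89) = +1 → QR.
Total quadratic residues among the 4: 1.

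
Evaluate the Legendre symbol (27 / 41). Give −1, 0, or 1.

-1

Reciprocity: 27 ≡ 3 and 41 ≡ 1 (mod 4), so (27/41) = +(41/27).
Reduce top mod 27: now compute (14/27).
Pull out 2: since 27 ≡ 3 (mod 8), (2/27) = -1.
Reciprocity: 7 ≡ 3 and 27 ≡ 3 (mod 4), so (7/27) = −(27/7).
Reduce top mod 7: now compute (6/7).
Pull out 2: since 7 ≡ 7 (mod 8), (2/7) = +1.
Reciprocity: 3 ≡ 3 and 7 ≡ 3 (mod 4), so (3/7) = −(7/3).
Reduce top mod 3: now compute (1/3).
Reached (1/3) = 1. Collecting the sign flips along the way, the symbol is -1.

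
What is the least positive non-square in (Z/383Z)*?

5

(2/383) = +1, so 2 is a residue.
(3/383) = +1, so 3 is a residue.
(4/383) = +1, so 4 is a residue.
(5/383) = −1, so 5 is the smallest positive non-residue mod 383.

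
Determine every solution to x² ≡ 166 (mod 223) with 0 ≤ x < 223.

101, 122

Since 223 ≡ 3 (mod 4), a square root of 166 is 166^((223+1)/4) = 166^56 mod 223.
Repeated squaring: 166^2≡127, 166^4≡73, 166^8≡200, 166^16≡83, 166^32≡199 (mod 223).
166^56 = 166^(32+16+8) ≡ 101 (mod 223).
Check: 101² = 10201 ≡ 166 (mod 223). The two roots are 101 and 122.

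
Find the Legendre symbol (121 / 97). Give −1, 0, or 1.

1

Euler's criterion: (121/97) ≡ 24^48 (mod 97).
24^2 ≡ 91 (mod 97)
24^4 ≡ 36 (mod 97)
24^8 ≡ 35 (mod 97)
24^16 ≡ 61 (mod 97)
24^32 ≡ 35 (mod 97)
24^48 = 24^(32+16) ≡ 1 (mod 97).
Result is 1, so (121/97) = 1.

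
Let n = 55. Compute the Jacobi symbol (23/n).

-1

Reciprocity: 23 ≡ 3 and 55 ≡ 3 (mod 4), so (23/55) = −(55/23).
Reduce top mod 23: now compute (9/23).
Reciprocity: 9 ≡ 1 and 23 ≡ 3 (mod 4), so (9/23) = +(23/9).
Reduce top mod 9: now compute (5/9).
Reciprocity: 5 ≡ 1 and 9 ≡ 1 (mod 4), so (5/9) = +(9/5).
Reduce top mod 5: now compute (4/5).
Pull out 2^2: since 5 ≡ 5 (mod 8), (2/5) = -1, so (2/5)^2 = +1.
Reached (1/5) = 1. Collecting the sign flips along the way, the symbol is -1.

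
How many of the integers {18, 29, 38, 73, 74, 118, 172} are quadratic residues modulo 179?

3

(18/179) = -1 → non-residue.
(29/179) = +1 → QR.
(38/179) = -1 → non-residue.
(73/179) = -1 → non-residue.
(74/179) = +1 → QR.
(118/179) = -1 → non-residue.
(172/179) = +1 → QR.
Total quadratic residues among the 7: 3.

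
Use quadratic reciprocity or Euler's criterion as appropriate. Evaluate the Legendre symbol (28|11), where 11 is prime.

First reduce: 28 ≡ 6 (mod 11).
Pull out 2: since 11 ≡ 3 (mod 8), (2/11) = -1.
Reciprocity: 3 ≡ 3 and 11 ≡ 3 (mod 4), so (3/11) = −(11/3).
Reduce top mod 3: now compute (2/3).
Pull out 2: since 3 ≡ 3 (mod 8), (2/3) = -1.
Reached (1/3) = 1. Collecting the sign flips along the way, the symbol is -1.

-1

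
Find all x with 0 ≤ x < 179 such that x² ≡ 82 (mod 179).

34, 145

Since 179 ≡ 3 (mod 4), a square root of 82 is 82^((179+1)/4) = 82^45 mod 179.
Repeated squaring: 82^2≡101, 82^4≡177, 82^8≡4, 82^16≡16, 82^32≡77 (mod 179).
82^45 = 82^(32+8+4+1) ≡ 145 (mod 179).
Check: 145² = 21025 ≡ 82 (mod 179). The two roots are 34 and 145.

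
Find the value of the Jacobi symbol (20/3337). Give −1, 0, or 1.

-1

Pull out 2^2: since 3337 ≡ 1 (mod 8), (2/3337) = +1, so (2/3337)^2 = +1.
Reciprocity: 5 ≡ 1 and 3337 ≡ 1 (mod 4), so (5/3337) = +(3337/5).
Reduce top mod 5: now compute (2/5).
Pull out 2: since 5 ≡ 5 (mod 8), (2/5) = -1.
Reached (1/5) = 1. Collecting the sign flips along the way, the symbol is -1.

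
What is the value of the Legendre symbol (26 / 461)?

Euler's criterion: (26/461) ≡ 26^230 (mod 461).
26^2 ≡ 215 (mod 461)
26^4 ≡ 125 (mod 461)
26^8 ≡ 412 (mod 461)
26^16 ≡ 96 (mod 461)
26^32 ≡ 457 (mod 461)
26^64 ≡ 16 (mod 461)
26^128 ≡ 256 (mod 461)
26^230 = 26^(128+64+32+4+2) ≡ 1 (mod 461).
Result is 1, so (26/461) = 1.

1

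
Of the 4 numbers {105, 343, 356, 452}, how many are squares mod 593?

1

(105/593) = -1 → non-residue.
(343/593) = -1 → non-residue.
(356/593) = -1 → non-residue.
(452/593) = +1 → QR.
Total quadratic residues among the 4: 1.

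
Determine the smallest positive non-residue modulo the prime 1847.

5

(2/1847) = +1, so 2 is a residue.
(3/1847) = +1, so 3 is a residue.
(4/1847) = +1, so 4 is a residue.
(5/1847) = −1, so 5 is the smallest positive non-residue mod 1847.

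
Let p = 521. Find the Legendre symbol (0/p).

0

Top reduces to 0: gcd > 1, so the symbol is 0.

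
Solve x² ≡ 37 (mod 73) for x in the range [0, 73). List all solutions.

16, 57

73 ≡ 1 (mod 4), so we find a root by search.
Trying successive values, 16² = 256 ≡ 37 (mod 73). The other root is 73 − 16 = 57.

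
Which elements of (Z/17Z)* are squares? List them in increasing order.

Square k = 1,…,8 (k and 17−k give the same square):
1²=1, 2²=4, 3²=9, 4²=16, 5²≡8, 6²≡2, 7²≡15, 8²≡13 (mod 17).
So the quadratic residues mod 17 are {1, 2, 4, 8, 9, 13, 15, 16}.

1 2 4 8 9 13 15 16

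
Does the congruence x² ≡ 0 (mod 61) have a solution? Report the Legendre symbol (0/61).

Top reduces to 0: gcd > 1, so the symbol is 0.

0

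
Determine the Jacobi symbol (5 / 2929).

Reciprocity: 5 ≡ 1 and 2929 ≡ 1 (mod 4), so (5/2929) = +(2929/5).
Reduce top mod 5: now compute (4/5).
Pull out 2^2: since 5 ≡ 5 (mod 8), (2/5) = -1, so (2/5)^2 = +1.
Reached (1/5) = 1. Collecting the sign flips along the way, the symbol is +1.

1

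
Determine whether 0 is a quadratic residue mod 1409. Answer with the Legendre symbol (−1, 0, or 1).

Top reduces to 0: gcd > 1, so the symbol is 0.

0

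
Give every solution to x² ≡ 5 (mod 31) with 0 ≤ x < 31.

6, 25

Since 31 ≡ 3 (mod 4), a square root of 5 is 5^((31+1)/4) = 5^8 mod 31.
Repeated squaring: 5^2≡25, 5^4≡5, 5^8≡25 (mod 31).
5^8 = 5^(8) ≡ 25 (mod 31).
Check: 25² = 625 ≡ 5 (mod 31). The two roots are 6 and 25.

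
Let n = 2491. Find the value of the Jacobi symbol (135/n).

Reciprocity: 135 ≡ 3 and 2491 ≡ 3 (mod 4), so (135/2491) = −(2491/135).
Reduce top mod 135: now compute (61/135).
Reciprocity: 61 ≡ 1 and 135 ≡ 3 (mod 4), so (61/135) = +(135/61).
Reduce top mod 61: now compute (13/61).
Reciprocity: 13 ≡ 1 and 61 ≡ 1 (mod 4), so (13/61) = +(61/13).
Reduce top mod 13: now compute (9/13).
Reciprocity: 9 ≡ 1 and 13 ≡ 1 (mod 4), so (9/13) = +(13/9).
Reduce top mod 9: now compute (4/9).
Pull out 2^2: since 9 ≡ 1 (mod 8), (2/9) = +1, so (2/9)^2 = +1.
Reached (1/9) = 1. Collecting the sign flips along the way, the symbol is -1.

-1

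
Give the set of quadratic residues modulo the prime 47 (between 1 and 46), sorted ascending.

1, 2, 3, 4, 6, 7, 8, 9, 12, 14, 16, 17, 18, 21, 24, 25, 27, 28, 32, 34, 36, 37, 42

Square k = 1,…,23 (k and 47−k give the same square):
1²=1, 2²=4, 3²=9, 4²=16, 5²=25, 6²=36, 7²≡2, 8²≡17, 9²≡34, 10²≡6, 11²≡27, 12²≡3, 13²≡28, 14²≡8, 15²≡37, 16²≡21, 17²≡7, 18²≡42, 19²≡32, 20²≡24, 21²≡18, 22²≡14, 23²≡12 (mod 47).
So the quadratic residues mod 47 are {1, 2, 3, 4, 6, 7, 8, 9, 12, 14, 16, 17, 18, 21, 24, 25, 27, 28, 32, 34, 36, 37, 42}.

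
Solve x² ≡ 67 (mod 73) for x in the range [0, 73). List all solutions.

73 ≡ 1 (mod 4), so we find a root by search.
Trying successive values, 33² = 1089 ≡ 67 (mod 73). The other root is 73 − 33 = 40.

33, 40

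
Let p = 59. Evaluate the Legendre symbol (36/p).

1

Pull out 2^2: since 59 ≡ 3 (mod 8), (2/59) = -1, so (2/59)^2 = +1.
Reciprocity: 9 ≡ 1 and 59 ≡ 3 (mod 4), so (9/59) = +(59/9).
Reduce top mod 9: now compute (5/9).
Reciprocity: 5 ≡ 1 and 9 ≡ 1 (mod 4), so (5/9) = +(9/5).
Reduce top mod 5: now compute (4/5).
Pull out 2^2: since 5 ≡ 5 (mod 8), (2/5) = -1, so (2/5)^2 = +1.
Reached (1/5) = 1. Collecting the sign flips along the way, the symbol is +1.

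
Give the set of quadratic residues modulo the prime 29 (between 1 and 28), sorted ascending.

Square k = 1,…,14 (k and 29−k give the same square):
1²=1, 2²=4, 3²=9, 4²=16, 5²=25, 6²≡7, 7²≡20, 8²≡6, 9²≡23, 10²≡13, 11²≡5, 12²≡28, 13²≡24, 14²≡22 (mod 29).
So the quadratic residues mod 29 are {1, 4, 5, 6, 7, 9, 13, 16, 20, 22, 23, 24, 25, 28}.

1 4 5 6 7 9 13 16 20 22 23 24 25 28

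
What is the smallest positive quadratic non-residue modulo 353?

3

(2/353) = +1, so 2 is a residue.
(3/353) = −1, so 3 is the smallest positive non-residue mod 353.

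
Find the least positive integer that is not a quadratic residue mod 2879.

7

(2/2879) = +1, so 2 is a residue.
(3/2879) = +1, so 3 is a residue.
(4/2879) = +1, so 4 is a residue.
(5/2879) = +1, so 5 is a residue.
(6/2879) = +1, so 6 is a residue.
(7/2879) = −1, so 7 is the smallest positive non-residue mod 2879.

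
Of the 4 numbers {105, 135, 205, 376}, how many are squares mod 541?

3

(105/541) = +1 → QR.
(135/541) = +1 → QR.
(205/541) = +1 → QR.
(376/541) = -1 → non-residue.
Total quadratic residues among the 4: 3.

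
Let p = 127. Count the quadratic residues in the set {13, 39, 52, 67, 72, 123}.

(13/127) = +1 → QR.
(39/127) = -1 → non-residue.
(52/127) = +1 → QR.
(67/127) = -1 → non-residue.
(72/127) = +1 → QR.
(123/127) = -1 → non-residue.
Total quadratic residues among the 6: 3.

3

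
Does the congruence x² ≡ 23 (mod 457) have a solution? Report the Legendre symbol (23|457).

-1

Reciprocity: 23 ≡ 3 and 457 ≡ 1 (mod 4), so (23/457) = +(457/23).
Reduce top mod 23: now compute (20/23).
Pull out 2^2: since 23 ≡ 7 (mod 8), (2/23) = +1, so (2/23)^2 = +1.
Reciprocity: 5 ≡ 1 and 23 ≡ 3 (mod 4), so (5/23) = +(23/5).
Reduce top mod 5: now compute (3/5).
Reciprocity: 3 ≡ 3 and 5 ≡ 1 (mod 4), so (3/5) = +(5/3).
Reduce top mod 3: now compute (2/3).
Pull out 2: since 3 ≡ 3 (mod 8), (2/3) = -1.
Reached (1/3) = 1. Collecting the sign flips along the way, the symbol is -1.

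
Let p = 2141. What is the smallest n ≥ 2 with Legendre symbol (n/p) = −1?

(2/2141) = −1, so 2 is the smallest positive non-residue mod 2141.

2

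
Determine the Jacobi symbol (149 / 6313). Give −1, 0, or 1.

Reciprocity: 149 ≡ 1 and 6313 ≡ 1 (mod 4), so (149/6313) = +(6313/149).
Reduce top mod 149: now compute (55/149).
Reciprocity: 55 ≡ 3 and 149 ≡ 1 (mod 4), so (55/149) = +(149/55).
Reduce top mod 55: now compute (39/55).
Reciprocity: 39 ≡ 3 and 55 ≡ 3 (mod 4), so (39/55) = −(55/39).
Reduce top mod 39: now compute (16/39).
Pull out 2^4: since 39 ≡ 7 (mod 8), (2/39) = +1, so (2/39)^4 = +1.
Reached (1/39) = 1. Collecting the sign flips along the way, the symbol is -1.

-1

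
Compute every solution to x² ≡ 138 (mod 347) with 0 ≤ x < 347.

101, 246

Since 347 ≡ 3 (mod 4), a square root of 138 is 138^((347+1)/4) = 138^87 mod 347.
Repeated squaring: 138^2≡306, 138^4≡293, 138^8≡140, 138^16≡168, 138^32≡117, 138^64≡156 (mod 347).
138^87 = 138^(64+16+4+2+1) ≡ 246 (mod 347).
Check: 246² = 60516 ≡ 138 (mod 347). The two roots are 101 and 246.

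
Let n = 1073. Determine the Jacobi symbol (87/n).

0

Reciprocity: 87 ≡ 3 and 1073 ≡ 1 (mod 4), so (87/1073) = +(1073/87).
Reduce top mod 87: now compute (29/87).
Reciprocity: 29 ≡ 1 and 87 ≡ 3 (mod 4), so (29/87) = +(87/29).
Reduce top mod 29: now compute (0/29).
Top reduces to 0: gcd > 1, so the symbol is 0.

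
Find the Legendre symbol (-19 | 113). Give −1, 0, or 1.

-1

Euler's criterion: (-19/113) ≡ 94^56 (mod 113).
94^2 ≡ 22 (mod 113)
94^4 ≡ 32 (mod 113)
94^8 ≡ 7 (mod 113)
94^16 ≡ 49 (mod 113)
94^32 ≡ 28 (mod 113)
94^56 = 94^(32+16+8) ≡ 112 (mod 113).
Result is 112 ≡ −1, so (-19/113) = −1.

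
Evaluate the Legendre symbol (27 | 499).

Euler's criterion: (27/499) ≡ 27^249 (mod 499).
27^2 ≡ 230 (mod 499)
27^4 ≡ 6 (mod 499)
27^8 ≡ 36 (mod 499)
27^16 ≡ 298 (mod 499)
27^32 ≡ 481 (mod 499)
27^64 ≡ 324 (mod 499)
27^128 ≡ 186 (mod 499)
27^249 = 27^(128+64+32+16+8+1) ≡ 498 (mod 499).
Result is 498 ≡ −1, so (27/499) = −1.

-1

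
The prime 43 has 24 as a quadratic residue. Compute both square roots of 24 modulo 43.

Since 43 ≡ 3 (mod 4), a square root of 24 is 24^((43+1)/4) = 24^11 mod 43.
Repeated squaring: 24^2≡17, 24^4≡31, 24^8≡15 (mod 43).
24^11 = 24^(8+2+1) ≡ 14 (mod 43).
Check: 14² = 196 ≡ 24 (mod 43). The two roots are 14 and 29.

14, 29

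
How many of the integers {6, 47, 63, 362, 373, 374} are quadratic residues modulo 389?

3

(6/389) = +1 → QR.
(47/389) = -1 → non-residue.
(63/389) = +1 → QR.
(362/389) = -1 → non-residue.
(373/389) = +1 → QR.
(374/389) = -1 → non-residue.
Total quadratic residues among the 6: 3.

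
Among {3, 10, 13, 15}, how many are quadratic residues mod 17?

(3/17) = -1 → non-residue.
(10/17) = -1 → non-residue.
(13/17) = +1 → QR.
(15/17) = +1 → QR.
Total quadratic residues among the 4: 2.

2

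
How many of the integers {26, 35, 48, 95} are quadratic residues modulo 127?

(26/127) = +1 → QR.
(35/127) = +1 → QR.
(48/127) = -1 → non-residue.
(95/127) = -1 → non-residue.
Total quadratic residues among the 4: 2.

2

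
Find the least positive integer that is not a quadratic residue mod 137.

3

(2/137) = +1, so 2 is a residue.
(3/137) = −1, so 3 is the smallest positive non-residue mod 137.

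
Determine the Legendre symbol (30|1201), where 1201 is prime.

1

Pull out 2: since 1201 ≡ 1 (mod 8), (2/1201) = +1.
Reciprocity: 15 ≡ 3 and 1201 ≡ 1 (mod 4), so (15/1201) = +(1201/15).
Reduce top mod 15: now compute (1/15).
Reached (1/15) = 1. Collecting the sign flips along the way, the symbol is +1.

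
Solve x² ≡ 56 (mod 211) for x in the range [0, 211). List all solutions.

30, 181

Since 211 ≡ 3 (mod 4), a square root of 56 is 56^((211+1)/4) = 56^53 mod 211.
Repeated squaring: 56^2≡182, 56^4≡208, 56^8≡9, 56^16≡81, 56^32≡20 (mod 211).
56^53 = 56^(32+16+4+1) ≡ 30 (mod 211).
Check: 30² = 900 ≡ 56 (mod 211). The two roots are 30 and 181.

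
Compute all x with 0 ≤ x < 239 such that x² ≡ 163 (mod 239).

Since 239 ≡ 3 (mod 4), a square root of 163 is 163^((239+1)/4) = 163^60 mod 239.
Repeated squaring: 163^2≡40, 163^4≡166, 163^8≡71, 163^16≡22, 163^32≡6 (mod 239).
163^60 = 163^(32+16+8+4) ≡ 101 (mod 239).
Check: 101² = 10201 ≡ 163 (mod 239). The two roots are 101 and 138.

101, 138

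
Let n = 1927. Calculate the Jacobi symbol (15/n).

1

Reciprocity: 15 ≡ 3 and 1927 ≡ 3 (mod 4), so (15/1927) = −(1927/15).
Reduce top mod 15: now compute (7/15).
Reciprocity: 7 ≡ 3 and 15 ≡ 3 (mod 4), so (7/15) = −(15/7).
Reduce top mod 7: now compute (1/7).
Reached (1/7) = 1. Collecting the sign flips along the way, the symbol is +1.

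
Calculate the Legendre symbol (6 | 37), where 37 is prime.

Pull out 2: since 37 ≡ 5 (mod 8), (2/37) = -1.
Reciprocity: 3 ≡ 3 and 37 ≡ 1 (mod 4), so (3/37) = +(37/3).
Reduce top mod 3: now compute (1/3).
Reached (1/3) = 1. Collecting the sign flips along the way, the symbol is -1.

-1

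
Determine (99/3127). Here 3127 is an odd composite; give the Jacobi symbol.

Reciprocity: 99 ≡ 3 and 3127 ≡ 3 (mod 4), so (99/3127) = −(3127/99).
Reduce top mod 99: now compute (58/99).
Pull out 2: since 99 ≡ 3 (mod 8), (2/99) = -1.
Reciprocity: 29 ≡ 1 and 99 ≡ 3 (mod 4), so (29/99) = +(99/29).
Reduce top mod 29: now compute (12/29).
Pull out 2^2: since 29 ≡ 5 (mod 8), (2/29) = -1, so (2/29)^2 = +1.
Reciprocity: 3 ≡ 3 and 29 ≡ 1 (mod 4), so (3/29) = +(29/3).
Reduce top mod 3: now compute (2/3).
Pull out 2: since 3 ≡ 3 (mod 8), (2/3) = -1.
Reached (1/3) = 1. Collecting the sign flips along the way, the symbol is -1.

-1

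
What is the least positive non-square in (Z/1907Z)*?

(2/1907) = −1, so 2 is the smallest positive non-residue mod 1907.

2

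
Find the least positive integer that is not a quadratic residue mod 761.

(2/761) = +1, so 2 is a residue.
(3/761) = −1, so 3 is the smallest positive non-residue mod 761.

3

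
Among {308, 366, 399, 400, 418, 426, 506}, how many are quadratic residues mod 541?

6

(308/541) = -1 → non-residue.
(366/541) = +1 → QR.
(399/541) = +1 → QR.
(400/541) = +1 → QR.
(418/541) = +1 → QR.
(426/541) = +1 → QR.
(506/541) = +1 → QR.
Total quadratic residues among the 7: 6.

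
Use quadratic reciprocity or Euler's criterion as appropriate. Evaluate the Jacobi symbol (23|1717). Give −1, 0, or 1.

Reciprocity: 23 ≡ 3 and 1717 ≡ 1 (mod 4), so (23/1717) = +(1717/23).
Reduce top mod 23: now compute (15/23).
Reciprocity: 15 ≡ 3 and 23 ≡ 3 (mod 4), so (15/23) = −(23/15).
Reduce top mod 15: now compute (8/15).
Pull out 2^3: since 15 ≡ 7 (mod 8), (2/15) = +1, so (2/15)^3 = +1.
Reached (1/15) = 1. Collecting the sign flips along the way, the symbol is -1.

-1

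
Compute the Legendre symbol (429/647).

-1

Euler's criterion: (429/647) ≡ 429^323 (mod 647).
429^2 ≡ 293 (mod 647)
429^4 ≡ 445 (mod 647)
429^8 ≡ 43 (mod 647)
429^16 ≡ 555 (mod 647)
429^32 ≡ 53 (mod 647)
429^64 ≡ 221 (mod 647)
429^128 ≡ 316 (mod 647)
429^256 ≡ 218 (mod 647)
429^323 = 429^(256+64+2+1) ≡ 646 (mod 647).
Result is 646 ≡ −1, so (429/647) = −1.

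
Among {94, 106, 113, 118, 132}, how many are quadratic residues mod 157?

(94/157) = -1 → non-residue.
(106/157) = +1 → QR.
(113/157) = +1 → QR.
(118/157) = +1 → QR.
(132/157) = +1 → QR.
Total quadratic residues among the 5: 4.

4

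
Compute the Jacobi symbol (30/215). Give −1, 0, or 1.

0

Pull out 2: since 215 ≡ 7 (mod 8), (2/215) = +1.
Reciprocity: 15 ≡ 3 and 215 ≡ 3 (mod 4), so (15/215) = −(215/15).
Reduce top mod 15: now compute (5/15).
Reciprocity: 5 ≡ 1 and 15 ≡ 3 (mod 4), so (5/15) = +(15/5).
Reduce top mod 5: now compute (0/5).
Top reduces to 0: gcd > 1, so the symbol is 0.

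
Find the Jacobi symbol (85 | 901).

Reciprocity: 85 ≡ 1 and 901 ≡ 1 (mod 4), so (85/901) = +(901/85).
Reduce top mod 85: now compute (51/85).
Reciprocity: 51 ≡ 3 and 85 ≡ 1 (mod 4), so (51/85) = +(85/51).
Reduce top mod 51: now compute (34/51).
Pull out 2: since 51 ≡ 3 (mod 8), (2/51) = -1.
Reciprocity: 17 ≡ 1 and 51 ≡ 3 (mod 4), so (17/51) = +(51/17).
Reduce top mod 17: now compute (0/17).
Top reduces to 0: gcd > 1, so the symbol is 0.

0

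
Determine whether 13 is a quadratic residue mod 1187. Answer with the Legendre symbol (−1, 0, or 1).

Reciprocity: 13 ≡ 1 and 1187 ≡ 3 (mod 4), so (13/1187) = +(1187/13).
Reduce top mod 13: now compute (4/13).
Pull out 2^2: since 13 ≡ 5 (mod 8), (2/13) = -1, so (2/13)^2 = +1.
Reached (1/13) = 1. Collecting the sign flips along the way, the symbol is +1.

1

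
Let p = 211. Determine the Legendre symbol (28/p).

-1

Euler's criterion: (28/211) ≡ 28^105 (mod 211).
28^2 ≡ 151 (mod 211)
28^4 ≡ 13 (mod 211)
28^8 ≡ 169 (mod 211)
28^16 ≡ 76 (mod 211)
28^32 ≡ 79 (mod 211)
28^64 ≡ 122 (mod 211)
28^105 = 28^(64+32+8+1) ≡ 210 (mod 211).
Result is 210 ≡ −1, so (28/211) = −1.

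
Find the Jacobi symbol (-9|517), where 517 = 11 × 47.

First reduce: -9 ≡ 508 (mod 517).
Pull out 2^2: since 517 ≡ 5 (mod 8), (2/517) = -1, so (2/517)^2 = +1.
Reciprocity: 127 ≡ 3 and 517 ≡ 1 (mod 4), so (127/517) = +(517/127).
Reduce top mod 127: now compute (9/127).
Reciprocity: 9 ≡ 1 and 127 ≡ 3 (mod 4), so (9/127) = +(127/9).
Reduce top mod 9: now compute (1/9).
Reached (1/9) = 1. Collecting the sign flips along the way, the symbol is +1.

1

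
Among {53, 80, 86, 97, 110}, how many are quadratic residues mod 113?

(53/113) = +1 → QR.
(80/113) = -1 → non-residue.
(86/113) = -1 → non-residue.
(97/113) = +1 → QR.
(110/113) = -1 → non-residue.
Total quadratic residues among the 5: 2.

2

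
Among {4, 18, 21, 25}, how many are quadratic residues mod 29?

2

(4/29) = +1 → QR.
(18/29) = -1 → non-residue.
(21/29) = -1 → non-residue.
(25/29) = +1 → QR.
Total quadratic residues among the 4: 2.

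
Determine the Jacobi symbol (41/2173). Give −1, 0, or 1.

Reciprocity: 41 ≡ 1 and 2173 ≡ 1 (mod 4), so (41/2173) = +(2173/41).
Reduce top mod 41: now compute (0/41).
Top reduces to 0: gcd > 1, so the symbol is 0.

0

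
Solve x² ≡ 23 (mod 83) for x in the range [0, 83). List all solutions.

40, 43

Since 83 ≡ 3 (mod 4), a square root of 23 is 23^((83+1)/4) = 23^21 mod 83.
Repeated squaring: 23^2≡31, 23^4≡48, 23^8≡63, 23^16≡68 (mod 83).
23^21 = 23^(16+4+1) ≡ 40 (mod 83).
Check: 40² = 1600 ≡ 23 (mod 83). The two roots are 40 and 43.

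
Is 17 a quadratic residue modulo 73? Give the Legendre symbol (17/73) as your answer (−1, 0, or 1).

Euler's criterion: (17/73) ≡ 17^36 (mod 73).
17^2 ≡ 70 (mod 73)
17^4 ≡ 9 (mod 73)
17^8 ≡ 8 (mod 73)
17^16 ≡ 64 (mod 73)
17^32 ≡ 8 (mod 73)
17^36 = 17^(32+4) ≡ 72 (mod 73).
Result is 72 ≡ −1, so (17/73) = −1.

-1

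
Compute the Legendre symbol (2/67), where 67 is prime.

Pull out 2: since 67 ≡ 3 (mod 8), (2/67) = -1.
Reached (1/67) = 1. Collecting the sign flips along the way, the symbol is -1.

-1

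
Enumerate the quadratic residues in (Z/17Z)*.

Square k = 1,…,8 (k and 17−k give the same square):
1²=1, 2²=4, 3²=9, 4²=16, 5²≡8, 6²≡2, 7²≡15, 8²≡13 (mod 17).
So the quadratic residues mod 17 are {1, 2, 4, 8, 9, 13, 15, 16}.

1,2,4,8,9,13,15,16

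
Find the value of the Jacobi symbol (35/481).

Reciprocity: 35 ≡ 3 and 481 ≡ 1 (mod 4), so (35/481) = +(481/35).
Reduce top mod 35: now compute (26/35).
Pull out 2: since 35 ≡ 3 (mod 8), (2/35) = -1.
Reciprocity: 13 ≡ 1 and 35 ≡ 3 (mod 4), so (13/35) = +(35/13).
Reduce top mod 13: now compute (9/13).
Reciprocity: 9 ≡ 1 and 13 ≡ 1 (mod 4), so (9/13) = +(13/9).
Reduce top mod 9: now compute (4/9).
Pull out 2^2: since 9 ≡ 1 (mod 8), (2/9) = +1, so (2/9)^2 = +1.
Reached (1/9) = 1. Collecting the sign flips along the way, the symbol is -1.

-1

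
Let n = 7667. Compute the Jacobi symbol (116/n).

-1

Pull out 2^2: since 7667 ≡ 3 (mod 8), (2/7667) = -1, so (2/7667)^2 = +1.
Reciprocity: 29 ≡ 1 and 7667 ≡ 3 (mod 4), so (29/7667) = +(7667/29).
Reduce top mod 29: now compute (11/29).
Reciprocity: 11 ≡ 3 and 29 ≡ 1 (mod 4), so (11/29) = +(29/11).
Reduce top mod 11: now compute (7/11).
Reciprocity: 7 ≡ 3 and 11 ≡ 3 (mod 4), so (7/11) = −(11/7).
Reduce top mod 7: now compute (4/7).
Pull out 2^2: since 7 ≡ 7 (mod 8), (2/7) = +1, so (2/7)^2 = +1.
Reached (1/7) = 1. Collecting the sign flips along the way, the symbol is -1.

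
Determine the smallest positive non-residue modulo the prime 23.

5

(2/23) = +1, so 2 is a residue.
(3/23) = +1, so 3 is a residue.
(4/23) = +1, so 4 is a residue.
(5/23) = −1, so 5 is the smallest positive non-residue mod 23.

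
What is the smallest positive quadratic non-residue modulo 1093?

2

(2/1093) = −1, so 2 is the smallest positive non-residue mod 1093.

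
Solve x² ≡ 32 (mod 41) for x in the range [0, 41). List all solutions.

41 ≡ 1 (mod 4), so we find a root by search.
Trying successive values, 14² = 196 ≡ 32 (mod 41). The other root is 41 − 14 = 27.

14, 27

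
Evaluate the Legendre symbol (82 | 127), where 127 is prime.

Pull out 2: since 127 ≡ 7 (mod 8), (2/127) = +1.
Reciprocity: 41 ≡ 1 and 127 ≡ 3 (mod 4), so (41/127) = +(127/41).
Reduce top mod 41: now compute (4/41).
Pull out 2^2: since 41 ≡ 1 (mod 8), (2/41) = +1, so (2/41)^2 = +1.
Reached (1/41) = 1. Collecting the sign flips along the way, the symbol is +1.

1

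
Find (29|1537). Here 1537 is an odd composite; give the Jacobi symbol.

Reciprocity: 29 ≡ 1 and 1537 ≡ 1 (mod 4), so (29/1537) = +(1537/29).
Reduce top mod 29: now compute (0/29).
Top reduces to 0: gcd > 1, so the symbol is 0.

0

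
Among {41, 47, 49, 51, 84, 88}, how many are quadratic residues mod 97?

(41/97) = -1 → non-residue.
(47/97) = +1 → QR.
(49/97) = +1 → QR.
(51/97) = -1 → non-residue.
(84/97) = -1 → non-residue.
(88/97) = +1 → QR.
Total quadratic residues among the 6: 3.

3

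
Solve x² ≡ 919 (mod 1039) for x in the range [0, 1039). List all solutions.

201, 838

Since 1039 ≡ 3 (mod 4), a square root of 919 is 919^((1039+1)/4) = 919^260 mod 1039.
Repeated squaring: 919^2≡893, 919^4≡536, 919^8≡532, 919^16≡416, 919^32≡582, 919^64≡10, 919^128≡100, 919^256≡649 (mod 1039).
919^260 = 919^(256+4) ≡ 838 (mod 1039).
Check: 838² = 702244 ≡ 919 (mod 1039). The two roots are 201 and 838.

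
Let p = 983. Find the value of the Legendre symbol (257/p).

-1

Euler's criterion: (257/983) ≡ 257^491 (mod 983).
257^2 ≡ 188 (mod 983)
257^4 ≡ 939 (mod 983)
257^8 ≡ 953 (mod 983)
257^16 ≡ 900 (mod 983)
257^32 ≡ 8 (mod 983)
257^64 ≡ 64 (mod 983)
257^128 ≡ 164 (mod 983)
257^256 ≡ 355 (mod 983)
257^491 = 257^(256+128+64+32+8+2+1) ≡ 982 (mod 983).
Result is 982 ≡ −1, so (257/983) = −1.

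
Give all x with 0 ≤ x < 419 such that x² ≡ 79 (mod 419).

Since 419 ≡ 3 (mod 4), a square root of 79 is 79^((419+1)/4) = 79^105 mod 419.
Repeated squaring: 79^2≡375, 79^4≡260, 79^8≡141, 79^16≡188, 79^32≡148, 79^64≡116 (mod 419).
79^105 = 79^(64+32+8+1) ≡ 238 (mod 419).
Check: 238² = 56644 ≡ 79 (mod 419). The two roots are 181 and 238.

181, 238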